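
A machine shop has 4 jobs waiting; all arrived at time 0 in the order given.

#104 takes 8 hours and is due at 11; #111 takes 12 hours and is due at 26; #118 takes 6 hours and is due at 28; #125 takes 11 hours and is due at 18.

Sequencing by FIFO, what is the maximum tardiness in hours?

FIFO (arrival order): #104 #111 #118 #125.
#104: 0→8, due 11, tardiness 0
#111: 8→20, due 26, tardiness 0
#118: 20→26, due 28, tardiness 0
#125: 26→37, due 18, tardiness 19
Maximum = 19.

19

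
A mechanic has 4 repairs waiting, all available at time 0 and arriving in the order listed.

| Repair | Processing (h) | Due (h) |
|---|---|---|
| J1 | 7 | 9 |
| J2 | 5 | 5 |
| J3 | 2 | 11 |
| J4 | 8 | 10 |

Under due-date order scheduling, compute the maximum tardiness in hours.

EDD (increasing due date): J2 J1 J4 J3.
J2: 0→5, due 5, tardiness 0
J1: 5→12, due 9, tardiness 3
J4: 12→20, due 10, tardiness 10
J3: 20→22, due 11, tardiness 11
Maximum = 11.

11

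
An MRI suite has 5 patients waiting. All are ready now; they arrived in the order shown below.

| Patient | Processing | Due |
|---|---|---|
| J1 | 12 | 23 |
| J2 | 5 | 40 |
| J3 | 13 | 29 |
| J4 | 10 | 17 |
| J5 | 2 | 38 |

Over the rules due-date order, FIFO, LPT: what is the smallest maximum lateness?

6

EDD (increasing due date): J4 J1 J3 J5 J2.
J4: 0→10, due 17, lateness -7
J1: 10→22, due 23, lateness -1
J3: 22→35, due 29, lateness 6
J5: 35→37, due 38, lateness -1
J2: 37→42, due 40, lateness 2
Maximum = 6.
FIFO (arrival order): J1 J2 J3 J4 J5.
J1: 0→12, due 23, lateness -11
J2: 12→17, due 40, lateness -23
J3: 17→30, due 29, lateness 1
J4: 30→40, due 17, lateness 23
J5: 40→42, due 38, lateness 4
Maximum = 23.
LPT (decreasing processing time): J3 J1 J4 J2 J5.
J3: 0→13, due 29, lateness -16
J1: 13→25, due 23, lateness 2
J4: 25→35, due 17, lateness 18
J2: 35→40, due 40, lateness 0
J5: 40→42, due 38, lateness 4
Maximum = 18.
EDD 6, FIFO 23, LPT 18 → minimum 6.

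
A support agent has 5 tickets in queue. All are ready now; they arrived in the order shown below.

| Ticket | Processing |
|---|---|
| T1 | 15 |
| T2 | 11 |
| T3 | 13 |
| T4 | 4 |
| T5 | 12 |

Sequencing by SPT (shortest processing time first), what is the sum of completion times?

141

SPT (increasing processing time): T4 T2 T5 T3 T1.
T4: 0→4
T2: 4→15
T5: 15→27
T3: 27→40
T1: 40→55
Sum = 4+15+27+40+55 = 141.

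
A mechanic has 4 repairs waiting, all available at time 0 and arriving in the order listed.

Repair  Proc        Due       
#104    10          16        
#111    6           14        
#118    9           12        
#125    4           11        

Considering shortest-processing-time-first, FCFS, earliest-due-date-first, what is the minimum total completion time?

62

SPT (increasing processing time): #125 #111 #118 #104.
#125: 0→4
#111: 4→10
#118: 10→19
#104: 19→29
Sum = 4+10+19+29 = 62.
FIFO (arrival order): #104 #111 #118 #125.
#104: 0→10
#111: 10→16
#118: 16→25
#125: 25→29
Sum = 10+16+25+29 = 80.
EDD (increasing due date): #125 #118 #111 #104.
#125: 0→4
#118: 4→13
#111: 13→19
#104: 19→29
Sum = 4+13+19+29 = 65.
SPT 62, FIFO 80, EDD 65 → minimum 62.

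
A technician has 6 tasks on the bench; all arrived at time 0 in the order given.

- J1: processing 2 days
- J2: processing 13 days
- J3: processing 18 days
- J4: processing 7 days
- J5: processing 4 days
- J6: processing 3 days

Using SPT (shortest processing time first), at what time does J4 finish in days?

SPT (increasing processing time): J1 J6 J5 J4 J2 J3.
J1: 0→2
J6: 2→5
J5: 5→9
J4: 9→16

16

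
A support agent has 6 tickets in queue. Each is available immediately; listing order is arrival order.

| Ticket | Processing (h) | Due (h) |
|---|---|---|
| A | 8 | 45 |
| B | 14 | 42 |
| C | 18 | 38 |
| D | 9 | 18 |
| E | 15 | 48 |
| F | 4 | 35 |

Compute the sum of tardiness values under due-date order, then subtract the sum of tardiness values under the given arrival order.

EDD (increasing due date): D F C B A E.
D: 0→9, due 18, tardiness 0
F: 9→13, due 35, tardiness 0
C: 13→31, due 38, tardiness 0
B: 31→45, due 42, tardiness 3
A: 45→53, due 45, tardiness 8
E: 53→68, due 48, tardiness 20
Sum = 0+0+0+3+8+20 = 31.
FIFO (arrival order): A B C D E F.
A: 0→8, due 45, tardiness 0
B: 8→22, due 42, tardiness 0
C: 22→40, due 38, tardiness 2
D: 40→49, due 18, tardiness 31
E: 49→64, due 48, tardiness 16
F: 64→68, due 35, tardiness 33
Sum = 0+0+2+31+16+33 = 82.
Difference = 31 − 82 = -51.

-51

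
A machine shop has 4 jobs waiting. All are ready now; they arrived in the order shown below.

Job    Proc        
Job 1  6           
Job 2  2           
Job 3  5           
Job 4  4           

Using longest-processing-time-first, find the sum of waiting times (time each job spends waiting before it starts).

LPT (decreasing processing time): Job 1 Job 3 Job 4 Job 2.
Job 1: waits 0, runs 0→6
Job 3: waits 6, runs 6→11
Job 4: waits 11, runs 11→15
Job 2: waits 15, runs 15→17
Sum = 0+6+11+15 = 32.

32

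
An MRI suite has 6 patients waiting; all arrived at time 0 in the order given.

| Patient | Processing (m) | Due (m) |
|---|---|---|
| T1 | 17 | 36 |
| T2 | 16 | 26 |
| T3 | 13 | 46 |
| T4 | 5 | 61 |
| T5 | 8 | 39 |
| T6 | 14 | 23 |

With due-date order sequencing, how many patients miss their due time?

EDD (increasing due date): T6 T2 T1 T5 T3 T4.
T6: 0→14, due 23, tardiness 0
T2: 14→30, due 26, tardiness 4
T1: 30→47, due 36, tardiness 11
T5: 47→55, due 39, tardiness 16
T3: 55→68, due 46, tardiness 22
T4: 68→73, due 61, tardiness 12
Late patients: 5.

5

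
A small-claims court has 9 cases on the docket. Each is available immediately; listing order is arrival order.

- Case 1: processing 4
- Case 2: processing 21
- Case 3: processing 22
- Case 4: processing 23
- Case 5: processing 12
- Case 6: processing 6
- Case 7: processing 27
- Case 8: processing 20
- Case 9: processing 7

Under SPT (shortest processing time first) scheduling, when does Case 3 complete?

SPT (increasing processing time): Case 1 Case 6 Case 9 Case 5 Case 8 Case 2 Case 3 Case 4 Case 7.
Case 1: 0→4
Case 6: 4→10
Case 9: 10→17
Case 5: 17→29
Case 8: 29→49
Case 2: 49→70
Case 3: 70→92

92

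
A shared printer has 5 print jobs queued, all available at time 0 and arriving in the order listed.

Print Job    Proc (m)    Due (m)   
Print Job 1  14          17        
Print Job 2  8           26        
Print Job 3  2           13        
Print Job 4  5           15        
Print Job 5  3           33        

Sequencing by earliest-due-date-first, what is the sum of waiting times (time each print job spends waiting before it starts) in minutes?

59

EDD (increasing due date): Print Job 3 Print Job 4 Print Job 1 Print Job 2 Print Job 5.
Print Job 3: waits 0, runs 0→2
Print Job 4: waits 2, runs 2→7
Print Job 1: waits 7, runs 7→21
Print Job 2: waits 21, runs 21→29
Print Job 5: waits 29, runs 29→32
Sum = 0+2+7+21+29 = 59.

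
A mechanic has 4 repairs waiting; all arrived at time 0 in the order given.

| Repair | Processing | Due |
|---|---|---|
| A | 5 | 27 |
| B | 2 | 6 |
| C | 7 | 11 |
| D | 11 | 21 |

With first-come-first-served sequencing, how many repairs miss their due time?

3

FIFO (arrival order): A B C D.
A: 0→5, due 27, tardiness 0
B: 5→7, due 6, tardiness 1
C: 7→14, due 11, tardiness 3
D: 14→25, due 21, tardiness 4
Late repairs: 3.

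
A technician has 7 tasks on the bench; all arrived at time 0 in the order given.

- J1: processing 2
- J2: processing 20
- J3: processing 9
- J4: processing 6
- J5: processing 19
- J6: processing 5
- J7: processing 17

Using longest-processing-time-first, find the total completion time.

405

LPT (decreasing processing time): J2 J5 J7 J3 J4 J6 J1.
J2: 0→20
J5: 20→39
J7: 39→56
J3: 56→65
J4: 65→71
J6: 71→76
J1: 76→78
Sum = 20+39+56+65+71+76+78 = 405.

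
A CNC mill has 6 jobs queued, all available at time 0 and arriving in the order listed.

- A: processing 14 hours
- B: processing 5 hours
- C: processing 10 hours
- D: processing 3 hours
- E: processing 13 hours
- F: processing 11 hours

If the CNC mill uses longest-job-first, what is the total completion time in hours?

236

LPT (decreasing processing time): A E F C B D.
A: 0→14
E: 14→27
F: 27→38
C: 38→48
B: 48→53
D: 53→56
Sum = 14+27+38+48+53+56 = 236.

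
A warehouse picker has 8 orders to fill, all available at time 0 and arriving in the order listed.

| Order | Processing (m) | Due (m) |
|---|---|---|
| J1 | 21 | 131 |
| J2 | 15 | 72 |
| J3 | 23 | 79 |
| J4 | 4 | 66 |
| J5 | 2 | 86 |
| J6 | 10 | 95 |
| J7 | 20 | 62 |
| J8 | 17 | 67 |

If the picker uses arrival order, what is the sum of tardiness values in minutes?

78

FIFO (arrival order): J1 J2 J3 J4 J5 J6 J7 J8.
J1: 0→21, due 131, tardiness 0
J2: 21→36, due 72, tardiness 0
J3: 36→59, due 79, tardiness 0
J4: 59→63, due 66, tardiness 0
J5: 63→65, due 86, tardiness 0
J6: 65→75, due 95, tardiness 0
J7: 75→95, due 62, tardiness 33
J8: 95→112, due 67, tardiness 45
Sum = 0+0+0+0+0+0+33+45 = 78.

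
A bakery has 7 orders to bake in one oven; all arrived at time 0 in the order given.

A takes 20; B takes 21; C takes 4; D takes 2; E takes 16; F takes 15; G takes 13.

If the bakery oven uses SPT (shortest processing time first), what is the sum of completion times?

272

SPT (increasing processing time): D C G F E A B.
D: 0→2
C: 2→6
G: 6→19
F: 19→34
E: 34→50
A: 50→70
B: 70→91
Sum = 2+6+19+34+50+70+91 = 272.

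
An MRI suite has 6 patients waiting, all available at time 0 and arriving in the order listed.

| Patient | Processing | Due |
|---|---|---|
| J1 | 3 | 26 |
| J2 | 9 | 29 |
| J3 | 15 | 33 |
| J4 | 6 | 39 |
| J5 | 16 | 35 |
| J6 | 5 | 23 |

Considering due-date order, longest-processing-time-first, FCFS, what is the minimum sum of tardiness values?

28

EDD (increasing due date): J6 J1 J2 J3 J5 J4.
J6: 0→5, due 23, tardiness 0
J1: 5→8, due 26, tardiness 0
J2: 8→17, due 29, tardiness 0
J3: 17→32, due 33, tardiness 0
J5: 32→48, due 35, tardiness 13
J4: 48→54, due 39, tardiness 15
Sum = 0+0+0+0+13+15 = 28.
LPT (decreasing processing time): J5 J3 J2 J4 J6 J1.
J5: 0→16, due 35, tardiness 0
J3: 16→31, due 33, tardiness 0
J2: 31→40, due 29, tardiness 11
J4: 40→46, due 39, tardiness 7
J6: 46→51, due 23, tardiness 28
J1: 51→54, due 26, tardiness 28
Sum = 0+0+11+7+28+28 = 74.
FIFO (arrival order): J1 J2 J3 J4 J5 J6.
J1: 0→3, due 26, tardiness 0
J2: 3→12, due 29, tardiness 0
J3: 12→27, due 33, tardiness 0
J4: 27→33, due 39, tardiness 0
J5: 33→49, due 35, tardiness 14
J6: 49→54, due 23, tardiness 31
Sum = 0+0+0+0+14+31 = 45.
EDD 28, LPT 74, FIFO 45 → minimum 28.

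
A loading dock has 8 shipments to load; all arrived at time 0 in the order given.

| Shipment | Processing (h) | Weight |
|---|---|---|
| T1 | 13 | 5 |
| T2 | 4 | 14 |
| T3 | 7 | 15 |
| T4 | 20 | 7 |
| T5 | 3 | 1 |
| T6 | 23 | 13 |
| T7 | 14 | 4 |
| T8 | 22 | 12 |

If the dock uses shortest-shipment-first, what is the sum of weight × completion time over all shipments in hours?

SPT (increasing processing time): T5 T2 T3 T1 T7 T4 T8 T6.
T5: finishes 3, weight 1, w·C = 3
T2: finishes 7, weight 14, w·C = 98
T3: finishes 14, weight 15, w·C = 210
T1: finishes 27, weight 5, w·C = 135
T7: finishes 41, weight 4, w·C = 164
T4: finishes 61, weight 7, w·C = 427
T8: finishes 83, weight 12, w·C = 996
T6: finishes 106, weight 13, w·C = 1378
Sum = 3+98+210+135+164+427+996+1378 = 3411.

3411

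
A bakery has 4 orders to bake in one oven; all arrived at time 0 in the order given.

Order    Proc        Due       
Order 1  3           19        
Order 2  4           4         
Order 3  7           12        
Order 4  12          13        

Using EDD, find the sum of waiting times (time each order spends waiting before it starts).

EDD (increasing due date): Order 2 Order 3 Order 4 Order 1.
Order 2: waits 0, runs 0→4
Order 3: waits 4, runs 4→11
Order 4: waits 11, runs 11→23
Order 1: waits 23, runs 23→26
Sum = 0+4+11+23 = 38.

38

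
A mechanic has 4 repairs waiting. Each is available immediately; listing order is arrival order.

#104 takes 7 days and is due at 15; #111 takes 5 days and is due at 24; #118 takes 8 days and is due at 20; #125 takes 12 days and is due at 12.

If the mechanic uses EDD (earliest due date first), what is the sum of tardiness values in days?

19

EDD (increasing due date): #125 #104 #118 #111.
#125: 0→12, due 12, tardiness 0
#104: 12→19, due 15, tardiness 4
#118: 19→27, due 20, tardiness 7
#111: 27→32, due 24, tardiness 8
Sum = 0+4+7+8 = 19.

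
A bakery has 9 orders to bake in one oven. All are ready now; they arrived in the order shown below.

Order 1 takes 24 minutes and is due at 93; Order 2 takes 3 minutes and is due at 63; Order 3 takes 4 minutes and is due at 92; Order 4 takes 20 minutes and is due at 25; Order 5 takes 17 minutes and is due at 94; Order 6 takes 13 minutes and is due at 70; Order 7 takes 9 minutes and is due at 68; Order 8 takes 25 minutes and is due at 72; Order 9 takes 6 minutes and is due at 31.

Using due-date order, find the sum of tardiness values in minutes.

42

EDD (increasing due date): Order 4 Order 9 Order 2 Order 7 Order 6 Order 8 Order 3 Order 1 Order 5.
Order 4: 0→20, due 25, tardiness 0
Order 9: 20→26, due 31, tardiness 0
Order 2: 26→29, due 63, tardiness 0
Order 7: 29→38, due 68, tardiness 0
Order 6: 38→51, due 70, tardiness 0
Order 8: 51→76, due 72, tardiness 4
Order 3: 76→80, due 92, tardiness 0
Order 1: 80→104, due 93, tardiness 11
Order 5: 104→121, due 94, tardiness 27
Sum = 0+0+0+0+0+4+0+11+27 = 42.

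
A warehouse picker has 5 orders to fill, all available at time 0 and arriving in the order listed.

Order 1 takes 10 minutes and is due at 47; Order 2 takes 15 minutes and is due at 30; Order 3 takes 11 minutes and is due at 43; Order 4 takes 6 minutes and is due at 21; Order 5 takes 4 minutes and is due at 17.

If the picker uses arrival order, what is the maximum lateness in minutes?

FIFO (arrival order): Order 1 Order 2 Order 3 Order 4 Order 5.
Order 1: 0→10, due 47, lateness -37
Order 2: 10→25, due 30, lateness -5
Order 3: 25→36, due 43, lateness -7
Order 4: 36→42, due 21, lateness 21
Order 5: 42→46, due 17, lateness 29
Maximum = 29.

29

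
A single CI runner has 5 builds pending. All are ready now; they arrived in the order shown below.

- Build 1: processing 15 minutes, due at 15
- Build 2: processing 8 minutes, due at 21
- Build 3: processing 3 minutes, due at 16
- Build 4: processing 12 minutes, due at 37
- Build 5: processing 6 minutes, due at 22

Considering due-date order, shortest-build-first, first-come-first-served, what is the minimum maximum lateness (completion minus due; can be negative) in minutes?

EDD (increasing due date): Build 1 Build 3 Build 2 Build 5 Build 4.
Build 1: 0→15, due 15, lateness 0
Build 3: 15→18, due 16, lateness 2
Build 2: 18→26, due 21, lateness 5
Build 5: 26→32, due 22, lateness 10
Build 4: 32→44, due 37, lateness 7
Maximum = 10.
SPT (increasing processing time): Build 3 Build 5 Build 2 Build 4 Build 1.
Build 3: 0→3, due 16, lateness -13
Build 5: 3→9, due 22, lateness -13
Build 2: 9→17, due 21, lateness -4
Build 4: 17→29, due 37, lateness -8
Build 1: 29→44, due 15, lateness 29
Maximum = 29.
FIFO (arrival order): Build 1 Build 2 Build 3 Build 4 Build 5.
Build 1: 0→15, due 15, lateness 0
Build 2: 15→23, due 21, lateness 2
Build 3: 23→26, due 16, lateness 10
Build 4: 26→38, due 37, lateness 1
Build 5: 38→44, due 22, lateness 22
Maximum = 22.
EDD 10, SPT 29, FIFO 22 → minimum 10.

10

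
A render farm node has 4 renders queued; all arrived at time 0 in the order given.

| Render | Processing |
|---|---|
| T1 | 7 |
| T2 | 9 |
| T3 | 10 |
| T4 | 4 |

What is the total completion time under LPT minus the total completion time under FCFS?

LPT (decreasing processing time): T3 T2 T1 T4.
T3: 0→10
T2: 10→19
T1: 19→26
T4: 26→30
Sum = 10+19+26+30 = 85.
FIFO (arrival order): T1 T2 T3 T4.
T1: 0→7
T2: 7→16
T3: 16→26
T4: 26→30
Sum = 7+16+26+30 = 79.
Difference = 85 − 79 = 6.

6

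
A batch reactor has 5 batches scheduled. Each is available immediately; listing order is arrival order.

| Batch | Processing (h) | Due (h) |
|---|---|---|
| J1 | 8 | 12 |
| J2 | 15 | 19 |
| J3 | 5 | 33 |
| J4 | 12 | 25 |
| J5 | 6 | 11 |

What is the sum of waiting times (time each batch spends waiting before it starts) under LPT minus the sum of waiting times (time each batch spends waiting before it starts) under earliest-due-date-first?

28

LPT (decreasing processing time): J2 J4 J1 J5 J3.
J2: waits 0, runs 0→15
J4: waits 15, runs 15→27
J1: waits 27, runs 27→35
J5: waits 35, runs 35→41
J3: waits 41, runs 41→46
Sum = 0+15+27+35+41 = 118.
EDD (increasing due date): J5 J1 J2 J4 J3.
J5: waits 0, runs 0→6
J1: waits 6, runs 6→14
J2: waits 14, runs 14→29
J4: waits 29, runs 29→41
J3: waits 41, runs 41→46
Sum = 0+6+14+29+41 = 90.
Difference = 118 − 90 = 28.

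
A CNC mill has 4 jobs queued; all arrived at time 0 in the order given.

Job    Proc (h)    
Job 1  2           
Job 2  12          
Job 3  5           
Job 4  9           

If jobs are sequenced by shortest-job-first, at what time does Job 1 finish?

SPT (increasing processing time): Job 1 Job 3 Job 4 Job 2.
Job 1: 0→2

2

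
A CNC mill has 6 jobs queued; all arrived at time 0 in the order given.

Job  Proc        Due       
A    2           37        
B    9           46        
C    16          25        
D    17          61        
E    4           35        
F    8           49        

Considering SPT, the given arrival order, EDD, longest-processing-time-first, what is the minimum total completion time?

SPT (increasing processing time): A E F B C D.
A: 0→2
E: 2→6
F: 6→14
B: 14→23
C: 23→39
D: 39→56
Sum = 2+6+14+23+39+56 = 140.
FIFO (arrival order): A B C D E F.
A: 0→2
B: 2→11
C: 11→27
D: 27→44
E: 44→48
F: 48→56
Sum = 2+11+27+44+48+56 = 188.
EDD (increasing due date): C E A B F D.
C: 0→16
E: 16→20
A: 20→22
B: 22→31
F: 31→39
D: 39→56
Sum = 16+20+22+31+39+56 = 184.
LPT (decreasing processing time): D C B F E A.
D: 0→17
C: 17→33
B: 33→42
F: 42→50
E: 50→54
A: 54→56
Sum = 17+33+42+50+54+56 = 252.
SPT 140, FIFO 188, EDD 184, LPT 252 → minimum 140.

140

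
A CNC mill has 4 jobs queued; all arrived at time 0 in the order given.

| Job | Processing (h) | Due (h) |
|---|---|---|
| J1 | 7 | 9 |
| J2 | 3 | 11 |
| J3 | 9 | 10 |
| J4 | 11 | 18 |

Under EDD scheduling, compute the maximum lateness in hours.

EDD (increasing due date): J1 J3 J2 J4.
J1: 0→7, due 9, lateness -2
J3: 7→16, due 10, lateness 6
J2: 16→19, due 11, lateness 8
J4: 19→30, due 18, lateness 12
Maximum = 12.

12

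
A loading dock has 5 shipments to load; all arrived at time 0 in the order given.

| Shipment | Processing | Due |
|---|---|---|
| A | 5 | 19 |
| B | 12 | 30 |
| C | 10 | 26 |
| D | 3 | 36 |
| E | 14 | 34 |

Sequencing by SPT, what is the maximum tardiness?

SPT (increasing processing time): D A C B E.
D: 0→3, due 36, tardiness 0
A: 3→8, due 19, tardiness 0
C: 8→18, due 26, tardiness 0
B: 18→30, due 30, tardiness 0
E: 30→44, due 34, tardiness 10
Maximum = 10.

10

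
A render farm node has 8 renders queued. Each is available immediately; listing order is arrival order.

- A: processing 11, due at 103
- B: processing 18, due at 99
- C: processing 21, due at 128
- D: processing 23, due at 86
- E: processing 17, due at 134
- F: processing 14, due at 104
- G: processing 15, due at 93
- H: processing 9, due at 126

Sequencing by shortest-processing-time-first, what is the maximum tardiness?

SPT (increasing processing time): H A F G E B C D.
H: 0→9, due 126, tardiness 0
A: 9→20, due 103, tardiness 0
F: 20→34, due 104, tardiness 0
G: 34→49, due 93, tardiness 0
E: 49→66, due 134, tardiness 0
B: 66→84, due 99, tardiness 0
C: 84→105, due 128, tardiness 0
D: 105→128, due 86, tardiness 42
Maximum = 42.

42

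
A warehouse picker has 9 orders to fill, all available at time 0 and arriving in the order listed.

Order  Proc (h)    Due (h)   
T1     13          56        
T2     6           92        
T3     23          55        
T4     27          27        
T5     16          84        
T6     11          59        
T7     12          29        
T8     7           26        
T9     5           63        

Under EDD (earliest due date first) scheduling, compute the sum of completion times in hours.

EDD (increasing due date): T8 T4 T7 T3 T1 T6 T9 T5 T2.
T8: 0→7
T4: 7→34
T7: 34→46
T3: 46→69
T1: 69→82
T6: 82→93
T9: 93→98
T5: 98→114
T2: 114→120
Sum = 7+34+46+69+82+93+98+114+120 = 663.

663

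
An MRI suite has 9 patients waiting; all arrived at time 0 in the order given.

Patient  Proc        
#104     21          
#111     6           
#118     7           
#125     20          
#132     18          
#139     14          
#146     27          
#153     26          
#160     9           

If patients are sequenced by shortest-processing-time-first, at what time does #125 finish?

74

SPT (increasing processing time): #111 #118 #160 #139 #132 #125 #104 #153 #146.
#111: 0→6
#118: 6→13
#160: 13→22
#139: 22→36
#132: 36→54
#125: 54→74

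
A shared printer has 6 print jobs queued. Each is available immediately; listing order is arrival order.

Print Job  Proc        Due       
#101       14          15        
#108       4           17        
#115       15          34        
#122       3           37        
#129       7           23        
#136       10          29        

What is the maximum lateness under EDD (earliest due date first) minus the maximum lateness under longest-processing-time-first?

-17

EDD (increasing due date): #101 #108 #129 #136 #115 #122.
#101: 0→14, due 15, lateness -1
#108: 14→18, due 17, lateness 1
#129: 18→25, due 23, lateness 2
#136: 25→35, due 29, lateness 6
#115: 35→50, due 34, lateness 16
#122: 50→53, due 37, lateness 16
Maximum = 16.
LPT (decreasing processing time): #115 #101 #136 #129 #108 #122.
#115: 0→15, due 34, lateness -19
#101: 15→29, due 15, lateness 14
#136: 29→39, due 29, lateness 10
#129: 39→46, due 23, lateness 23
#108: 46→50, due 17, lateness 33
#122: 50→53, due 37, lateness 16
Maximum = 33.
Difference = 16 − 33 = -17.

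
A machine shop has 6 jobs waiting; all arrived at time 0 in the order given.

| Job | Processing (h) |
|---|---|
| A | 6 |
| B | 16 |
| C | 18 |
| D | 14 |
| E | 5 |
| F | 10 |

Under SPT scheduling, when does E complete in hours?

SPT (increasing processing time): E A F D B C.
E: 0→5

5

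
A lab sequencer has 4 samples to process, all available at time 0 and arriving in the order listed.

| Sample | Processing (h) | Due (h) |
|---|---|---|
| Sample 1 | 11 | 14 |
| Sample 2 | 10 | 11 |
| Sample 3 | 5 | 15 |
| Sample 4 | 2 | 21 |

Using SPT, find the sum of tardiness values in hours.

SPT (increasing processing time): Sample 4 Sample 3 Sample 2 Sample 1.
Sample 4: 0→2, due 21, tardiness 0
Sample 3: 2→7, due 15, tardiness 0
Sample 2: 7→17, due 11, tardiness 6
Sample 1: 17→28, due 14, tardiness 14
Sum = 0+0+6+14 = 20.

20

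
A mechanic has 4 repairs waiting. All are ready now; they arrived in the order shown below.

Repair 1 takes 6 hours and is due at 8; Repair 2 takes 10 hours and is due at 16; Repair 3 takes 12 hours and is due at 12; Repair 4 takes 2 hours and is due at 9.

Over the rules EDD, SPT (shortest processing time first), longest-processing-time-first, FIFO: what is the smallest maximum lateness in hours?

EDD (increasing due date): Repair 1 Repair 4 Repair 3 Repair 2.
Repair 1: 0→6, due 8, lateness -2
Repair 4: 6→8, due 9, lateness -1
Repair 3: 8→20, due 12, lateness 8
Repair 2: 20→30, due 16, lateness 14
Maximum = 14.
SPT (increasing processing time): Repair 4 Repair 1 Repair 2 Repair 3.
Repair 4: 0→2, due 9, lateness -7
Repair 1: 2→8, due 8, lateness 0
Repair 2: 8→18, due 16, lateness 2
Repair 3: 18→30, due 12, lateness 18
Maximum = 18.
LPT (decreasing processing time): Repair 3 Repair 2 Repair 1 Repair 4.
Repair 3: 0→12, due 12, lateness 0
Repair 2: 12→22, due 16, lateness 6
Repair 1: 22→28, due 8, lateness 20
Repair 4: 28→30, due 9, lateness 21
Maximum = 21.
FIFO (arrival order): Repair 1 Repair 2 Repair 3 Repair 4.
Repair 1: 0→6, due 8, lateness -2
Repair 2: 6→16, due 16, lateness 0
Repair 3: 16→28, due 12, lateness 16
Repair 4: 28→30, due 9, lateness 21
Maximum = 21.
EDD 14, SPT 18, LPT 21, FIFO 21 → minimum 14.

14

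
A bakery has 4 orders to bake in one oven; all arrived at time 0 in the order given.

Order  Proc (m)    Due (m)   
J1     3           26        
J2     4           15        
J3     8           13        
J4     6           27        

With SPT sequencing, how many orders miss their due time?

SPT (increasing processing time): J1 J2 J4 J3.
J1: 0→3, due 26, tardiness 0
J2: 3→7, due 15, tardiness 0
J4: 7→13, due 27, tardiness 0
J3: 13→21, due 13, tardiness 8
Late orders: 1.

1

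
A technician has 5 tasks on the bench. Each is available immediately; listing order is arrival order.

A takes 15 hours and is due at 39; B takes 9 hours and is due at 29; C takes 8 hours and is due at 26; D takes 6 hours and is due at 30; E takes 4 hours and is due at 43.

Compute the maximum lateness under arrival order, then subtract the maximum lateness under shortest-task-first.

FIFO (arrival order): A B C D E.
A: 0→15, due 39, lateness -24
B: 15→24, due 29, lateness -5
C: 24→32, due 26, lateness 6
D: 32→38, due 30, lateness 8
E: 38→42, due 43, lateness -1
Maximum = 8.
SPT (increasing processing time): E D C B A.
E: 0→4, due 43, lateness -39
D: 4→10, due 30, lateness -20
C: 10→18, due 26, lateness -8
B: 18→27, due 29, lateness -2
A: 27→42, due 39, lateness 3
Maximum = 3.
Difference = 8 − 3 = 5.

5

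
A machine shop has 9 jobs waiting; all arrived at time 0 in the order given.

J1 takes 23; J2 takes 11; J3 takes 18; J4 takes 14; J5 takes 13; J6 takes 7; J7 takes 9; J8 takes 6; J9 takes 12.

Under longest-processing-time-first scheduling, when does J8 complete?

LPT (decreasing processing time): J1 J3 J4 J5 J9 J2 J7 J6 J8.
J1: 0→23
J3: 23→41
J4: 41→55
J5: 55→68
J9: 68→80
J2: 80→91
J7: 91→100
J6: 100→107
J8: 107→113

113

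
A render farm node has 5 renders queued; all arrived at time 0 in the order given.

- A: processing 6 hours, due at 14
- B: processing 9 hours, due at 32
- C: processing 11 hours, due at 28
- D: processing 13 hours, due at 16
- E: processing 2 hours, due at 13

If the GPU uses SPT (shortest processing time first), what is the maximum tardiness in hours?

SPT (increasing processing time): E A B C D.
E: 0→2, due 13, tardiness 0
A: 2→8, due 14, tardiness 0
B: 8→17, due 32, tardiness 0
C: 17→28, due 28, tardiness 0
D: 28→41, due 16, tardiness 25
Maximum = 25.

25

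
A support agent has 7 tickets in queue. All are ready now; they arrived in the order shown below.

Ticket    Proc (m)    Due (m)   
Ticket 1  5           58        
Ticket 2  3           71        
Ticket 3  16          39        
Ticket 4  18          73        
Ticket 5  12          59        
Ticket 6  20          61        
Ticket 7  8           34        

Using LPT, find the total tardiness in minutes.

94

LPT (decreasing processing time): Ticket 6 Ticket 4 Ticket 3 Ticket 5 Ticket 7 Ticket 1 Ticket 2.
Ticket 6: 0→20, due 61, tardiness 0
Ticket 4: 20→38, due 73, tardiness 0
Ticket 3: 38→54, due 39, tardiness 15
Ticket 5: 54→66, due 59, tardiness 7
Ticket 7: 66→74, due 34, tardiness 40
Ticket 1: 74→79, due 58, tardiness 21
Ticket 2: 79→82, due 71, tardiness 11
Sum = 0+0+15+7+40+21+11 = 94.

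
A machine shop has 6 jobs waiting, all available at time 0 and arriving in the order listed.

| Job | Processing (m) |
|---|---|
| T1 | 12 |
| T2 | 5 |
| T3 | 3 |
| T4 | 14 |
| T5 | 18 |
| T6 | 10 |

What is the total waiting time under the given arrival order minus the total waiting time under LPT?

FIFO (arrival order): T1 T2 T3 T4 T5 T6.
T1: waits 0, runs 0→12
T2: waits 12, runs 12→17
T3: waits 17, runs 17→20
T4: waits 20, runs 20→34
T5: waits 34, runs 34→52
T6: waits 52, runs 52→62
Sum = 0+12+17+20+34+52 = 135.
LPT (decreasing processing time): T5 T4 T1 T6 T2 T3.
T5: waits 0, runs 0→18
T4: waits 18, runs 18→32
T1: waits 32, runs 32→44
T6: waits 44, runs 44→54
T2: waits 54, runs 54→59
T3: waits 59, runs 59→62
Sum = 0+18+32+44+54+59 = 207.
Difference = 135 − 207 = -72.

-72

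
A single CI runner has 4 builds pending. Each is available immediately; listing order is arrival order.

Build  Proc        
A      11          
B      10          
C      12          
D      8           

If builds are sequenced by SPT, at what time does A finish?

SPT (increasing processing time): D B A C.
D: 0→8
B: 8→18
A: 18→29

29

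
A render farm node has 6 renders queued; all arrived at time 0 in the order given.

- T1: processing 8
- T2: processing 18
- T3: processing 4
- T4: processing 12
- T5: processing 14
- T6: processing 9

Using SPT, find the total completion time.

182

SPT (increasing processing time): T3 T1 T6 T4 T5 T2.
T3: 0→4
T1: 4→12
T6: 12→21
T4: 21→33
T5: 33→47
T2: 47→65
Sum = 4+12+21+33+47+65 = 182.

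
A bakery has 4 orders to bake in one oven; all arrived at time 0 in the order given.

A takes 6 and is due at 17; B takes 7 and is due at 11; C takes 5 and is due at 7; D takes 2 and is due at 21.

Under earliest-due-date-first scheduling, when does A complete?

18

EDD (increasing due date): C B A D.
C: 0→5
B: 5→12
A: 12→18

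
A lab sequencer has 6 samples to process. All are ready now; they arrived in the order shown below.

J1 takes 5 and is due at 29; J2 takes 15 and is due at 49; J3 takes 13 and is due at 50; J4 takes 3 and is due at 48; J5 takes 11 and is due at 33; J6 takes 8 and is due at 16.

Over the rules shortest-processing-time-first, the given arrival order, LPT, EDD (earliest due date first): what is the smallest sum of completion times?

SPT (increasing processing time): J4 J1 J6 J5 J3 J2.
J4: 0→3
J1: 3→8
J6: 8→16
J5: 16→27
J3: 27→40
J2: 40→55
Sum = 3+8+16+27+40+55 = 149.
FIFO (arrival order): J1 J2 J3 J4 J5 J6.
J1: 0→5
J2: 5→20
J3: 20→33
J4: 33→36
J5: 36→47
J6: 47→55
Sum = 5+20+33+36+47+55 = 196.
LPT (decreasing processing time): J2 J3 J5 J6 J1 J4.
J2: 0→15
J3: 15→28
J5: 28→39
J6: 39→47
J1: 47→52
J4: 52→55
Sum = 15+28+39+47+52+55 = 236.
EDD (increasing due date): J6 J1 J5 J4 J2 J3.
J6: 0→8
J1: 8→13
J5: 13→24
J4: 24→27
J2: 27→42
J3: 42→55
Sum = 8+13+24+27+42+55 = 169.
SPT 149, FIFO 196, LPT 236, EDD 169 → minimum 149.

149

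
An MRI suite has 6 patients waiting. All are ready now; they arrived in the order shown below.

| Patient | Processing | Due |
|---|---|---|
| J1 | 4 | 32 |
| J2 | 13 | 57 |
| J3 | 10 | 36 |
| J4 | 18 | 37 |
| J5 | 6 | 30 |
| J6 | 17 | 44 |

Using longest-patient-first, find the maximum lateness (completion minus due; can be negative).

LPT (decreasing processing time): J4 J6 J2 J3 J5 J1.
J4: 0→18, due 37, lateness -19
J6: 18→35, due 44, lateness -9
J2: 35→48, due 57, lateness -9
J3: 48→58, due 36, lateness 22
J5: 58→64, due 30, lateness 34
J1: 64→68, due 32, lateness 36
Maximum = 36.

36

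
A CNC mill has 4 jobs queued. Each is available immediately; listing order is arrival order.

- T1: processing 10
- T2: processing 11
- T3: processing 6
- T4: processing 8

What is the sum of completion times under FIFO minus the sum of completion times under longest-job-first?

FIFO (arrival order): T1 T2 T3 T4.
T1: 0→10
T2: 10→21
T3: 21→27
T4: 27→35
Sum = 10+21+27+35 = 93.
LPT (decreasing processing time): T2 T1 T4 T3.
T2: 0→11
T1: 11→21
T4: 21→29
T3: 29→35
Sum = 11+21+29+35 = 96.
Difference = 93 − 96 = -3.

-3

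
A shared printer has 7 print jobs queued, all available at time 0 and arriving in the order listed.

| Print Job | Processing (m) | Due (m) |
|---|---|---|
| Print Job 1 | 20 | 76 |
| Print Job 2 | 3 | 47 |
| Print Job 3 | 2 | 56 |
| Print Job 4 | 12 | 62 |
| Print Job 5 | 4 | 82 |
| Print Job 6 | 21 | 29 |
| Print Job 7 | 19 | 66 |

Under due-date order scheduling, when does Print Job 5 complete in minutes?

81

EDD (increasing due date): Print Job 6 Print Job 2 Print Job 3 Print Job 4 Print Job 7 Print Job 1 Print Job 5.
Print Job 6: 0→21
Print Job 2: 21→24
Print Job 3: 24→26
Print Job 4: 26→38
Print Job 7: 38→57
Print Job 1: 57→77
Print Job 5: 77→81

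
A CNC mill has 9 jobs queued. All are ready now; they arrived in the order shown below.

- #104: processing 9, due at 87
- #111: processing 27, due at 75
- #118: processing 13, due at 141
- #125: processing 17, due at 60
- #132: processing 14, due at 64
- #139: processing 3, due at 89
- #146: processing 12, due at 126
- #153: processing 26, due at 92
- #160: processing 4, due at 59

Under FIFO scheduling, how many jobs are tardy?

4

FIFO (arrival order): #104 #111 #118 #125 #132 #139 #146 #153 #160.
#104: 0→9, due 87, tardiness 0
#111: 9→36, due 75, tardiness 0
#118: 36→49, due 141, tardiness 0
#125: 49→66, due 60, tardiness 6
#132: 66→80, due 64, tardiness 16
#139: 80→83, due 89, tardiness 0
#146: 83→95, due 126, tardiness 0
#153: 95→121, due 92, tardiness 29
#160: 121→125, due 59, tardiness 66
Late jobs: 4.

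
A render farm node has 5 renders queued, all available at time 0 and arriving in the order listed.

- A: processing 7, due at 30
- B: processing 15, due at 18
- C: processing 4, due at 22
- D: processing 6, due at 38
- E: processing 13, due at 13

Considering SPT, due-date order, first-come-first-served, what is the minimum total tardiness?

36

SPT (increasing processing time): C D A E B.
C: 0→4, due 22, tardiness 0
D: 4→10, due 38, tardiness 0
A: 10→17, due 30, tardiness 0
E: 17→30, due 13, tardiness 17
B: 30→45, due 18, tardiness 27
Sum = 0+0+0+17+27 = 44.
EDD (increasing due date): E B C A D.
E: 0→13, due 13, tardiness 0
B: 13→28, due 18, tardiness 10
C: 28→32, due 22, tardiness 10
A: 32→39, due 30, tardiness 9
D: 39→45, due 38, tardiness 7
Sum = 0+10+10+9+7 = 36.
FIFO (arrival order): A B C D E.
A: 0→7, due 30, tardiness 0
B: 7→22, due 18, tardiness 4
C: 22→26, due 22, tardiness 4
D: 26→32, due 38, tardiness 0
E: 32→45, due 13, tardiness 32
Sum = 0+4+4+0+32 = 40.
SPT 44, EDD 36, FIFO 40 → minimum 36.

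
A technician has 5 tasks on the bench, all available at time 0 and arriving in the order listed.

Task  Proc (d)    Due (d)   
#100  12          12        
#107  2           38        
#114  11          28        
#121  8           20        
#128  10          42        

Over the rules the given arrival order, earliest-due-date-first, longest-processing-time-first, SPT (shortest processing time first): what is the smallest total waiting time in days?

FIFO (arrival order): #100 #107 #114 #121 #128.
#100: waits 0, runs 0→12
#107: waits 12, runs 12→14
#114: waits 14, runs 14→25
#121: waits 25, runs 25→33
#128: waits 33, runs 33→43
Sum = 0+12+14+25+33 = 84.
EDD (increasing due date): #100 #121 #114 #107 #128.
#100: waits 0, runs 0→12
#121: waits 12, runs 12→20
#114: waits 20, runs 20→31
#107: waits 31, runs 31→33
#128: waits 33, runs 33→43
Sum = 0+12+20+31+33 = 96.
LPT (decreasing processing time): #100 #114 #128 #121 #107.
#100: waits 0, runs 0→12
#114: waits 12, runs 12→23
#128: waits 23, runs 23→33
#121: waits 33, runs 33→41
#107: waits 41, runs 41→43
Sum = 0+12+23+33+41 = 109.
SPT (increasing processing time): #107 #121 #128 #114 #100.
#107: waits 0, runs 0→2
#121: waits 2, runs 2→10
#128: waits 10, runs 10→20
#114: waits 20, runs 20→31
#100: waits 31, runs 31→43
Sum = 0+2+10+20+31 = 63.
FIFO 84, EDD 96, LPT 109, SPT 63 → minimum 63.

63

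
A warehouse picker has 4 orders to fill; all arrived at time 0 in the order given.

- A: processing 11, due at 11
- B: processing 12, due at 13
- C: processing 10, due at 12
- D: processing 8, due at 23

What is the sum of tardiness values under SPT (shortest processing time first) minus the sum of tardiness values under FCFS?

3

SPT (increasing processing time): D C A B.
D: 0→8, due 23, tardiness 0
C: 8→18, due 12, tardiness 6
A: 18→29, due 11, tardiness 18
B: 29→41, due 13, tardiness 28
Sum = 0+6+18+28 = 52.
FIFO (arrival order): A B C D.
A: 0→11, due 11, tardiness 0
B: 11→23, due 13, tardiness 10
C: 23→33, due 12, tardiness 21
D: 33→41, due 23, tardiness 18
Sum = 0+10+21+18 = 49.
Difference = 52 − 49 = 3.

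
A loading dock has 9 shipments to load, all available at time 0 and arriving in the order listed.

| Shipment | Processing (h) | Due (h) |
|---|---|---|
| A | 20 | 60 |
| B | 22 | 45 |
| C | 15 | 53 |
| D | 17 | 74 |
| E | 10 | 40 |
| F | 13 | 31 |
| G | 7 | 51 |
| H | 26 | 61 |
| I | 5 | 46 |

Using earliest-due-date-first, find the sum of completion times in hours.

EDD (increasing due date): F E B I G C A H D.
F: 0→13
E: 13→23
B: 23→45
I: 45→50
G: 50→57
C: 57→72
A: 72→92
H: 92→118
D: 118→135
Sum = 13+23+45+50+57+72+92+118+135 = 605.

605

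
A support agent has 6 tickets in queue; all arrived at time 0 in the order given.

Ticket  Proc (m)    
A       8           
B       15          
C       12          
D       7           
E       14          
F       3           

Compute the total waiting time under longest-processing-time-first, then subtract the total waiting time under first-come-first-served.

LPT (decreasing processing time): B E C A D F.
B: waits 0, runs 0→15
E: waits 15, runs 15→29
C: waits 29, runs 29→41
A: waits 41, runs 41→49
D: waits 49, runs 49→56
F: waits 56, runs 56→59
Sum = 0+15+29+41+49+56 = 190.
FIFO (arrival order): A B C D E F.
A: waits 0, runs 0→8
B: waits 8, runs 8→23
C: waits 23, runs 23→35
D: waits 35, runs 35→42
E: waits 42, runs 42→56
F: waits 56, runs 56→59
Sum = 0+8+23+35+42+56 = 164.
Difference = 190 − 164 = 26.

26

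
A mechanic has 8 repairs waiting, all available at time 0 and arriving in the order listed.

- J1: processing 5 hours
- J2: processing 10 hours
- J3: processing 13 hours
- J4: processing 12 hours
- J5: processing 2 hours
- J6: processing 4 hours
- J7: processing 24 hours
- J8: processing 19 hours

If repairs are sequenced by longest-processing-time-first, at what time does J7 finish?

LPT (decreasing processing time): J7 J8 J3 J4 J2 J1 J6 J5.
J7: 0→24

24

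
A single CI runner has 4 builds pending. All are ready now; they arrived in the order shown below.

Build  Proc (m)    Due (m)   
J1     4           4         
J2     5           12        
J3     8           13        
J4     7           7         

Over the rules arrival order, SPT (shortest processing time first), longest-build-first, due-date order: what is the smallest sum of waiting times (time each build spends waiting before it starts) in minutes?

FIFO (arrival order): J1 J2 J3 J4.
J1: waits 0, runs 0→4
J2: waits 4, runs 4→9
J3: waits 9, runs 9→17
J4: waits 17, runs 17→24
Sum = 0+4+9+17 = 30.
SPT (increasing processing time): J1 J2 J4 J3.
J1: waits 0, runs 0→4
J2: waits 4, runs 4→9
J4: waits 9, runs 9→16
J3: waits 16, runs 16→24
Sum = 0+4+9+16 = 29.
LPT (decreasing processing time): J3 J4 J2 J1.
J3: waits 0, runs 0→8
J4: waits 8, runs 8→15
J2: waits 15, runs 15→20
J1: waits 20, runs 20→24
Sum = 0+8+15+20 = 43.
EDD (increasing due date): J1 J4 J2 J3.
J1: waits 0, runs 0→4
J4: waits 4, runs 4→11
J2: waits 11, runs 11→16
J3: waits 16, runs 16→24
Sum = 0+4+11+16 = 31.
FIFO 30, SPT 29, LPT 43, EDD 31 → minimum 29.

29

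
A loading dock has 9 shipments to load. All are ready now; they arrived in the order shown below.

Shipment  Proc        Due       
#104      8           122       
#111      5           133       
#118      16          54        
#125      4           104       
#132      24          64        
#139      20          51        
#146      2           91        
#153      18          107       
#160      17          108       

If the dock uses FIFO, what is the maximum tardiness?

FIFO (arrival order): #104 #111 #118 #125 #132 #139 #146 #153 #160.
#104: 0→8, due 122, tardiness 0
#111: 8→13, due 133, tardiness 0
#118: 13→29, due 54, tardiness 0
#125: 29→33, due 104, tardiness 0
#132: 33→57, due 64, tardiness 0
#139: 57→77, due 51, tardiness 26
#146: 77→79, due 91, tardiness 0
#153: 79→97, due 107, tardiness 0
#160: 97→114, due 108, tardiness 6
Maximum = 26.

26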